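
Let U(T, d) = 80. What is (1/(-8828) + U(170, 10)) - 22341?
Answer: -196520109/8828 ≈ -22261.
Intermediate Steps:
(1/(-8828) + U(170, 10)) - 22341 = (1/(-8828) + 80) - 22341 = (-1/8828 + 80) - 22341 = 706239/8828 - 22341 = -196520109/8828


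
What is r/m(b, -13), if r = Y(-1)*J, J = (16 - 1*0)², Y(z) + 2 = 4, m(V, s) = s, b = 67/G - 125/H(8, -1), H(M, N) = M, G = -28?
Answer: -512/13 ≈ -39.385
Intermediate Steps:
b = -1009/56 (b = 67/(-28) - 125/8 = 67*(-1/28) - 125*⅛ = -67/28 - 125/8 = -1009/56 ≈ -18.018)
Y(z) = 2 (Y(z) = -2 + 4 = 2)
J = 256 (J = (16 + 0)² = 16² = 256)
r = 512 (r = 2*256 = 512)
r/m(b, -13) = 512/(-13) = 512*(-1/13) = -512/13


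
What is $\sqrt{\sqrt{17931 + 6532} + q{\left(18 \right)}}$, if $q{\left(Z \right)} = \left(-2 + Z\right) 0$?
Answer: $\sqrt[4]{24463} \approx 12.506$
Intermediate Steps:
$q{\left(Z \right)} = 0$
$\sqrt{\sqrt{17931 + 6532} + q{\left(18 \right)}} = \sqrt{\sqrt{17931 + 6532} + 0} = \sqrt{\sqrt{24463} + 0} = \sqrt{\sqrt{24463}} = \sqrt[4]{24463}$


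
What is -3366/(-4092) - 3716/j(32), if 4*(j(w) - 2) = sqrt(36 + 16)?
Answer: -1842983/186 + 7432*sqrt(13)/3 ≈ -976.36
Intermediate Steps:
j(w) = 2 + sqrt(13)/2 (j(w) = 2 + sqrt(36 + 16)/4 = 2 + sqrt(52)/4 = 2 + (2*sqrt(13))/4 = 2 + sqrt(13)/2)
-3366/(-4092) - 3716/j(32) = -3366/(-4092) - 3716/(2 + sqrt(13)/2) = -3366*(-1/4092) - 3716/(2 + sqrt(13)/2) = 51/62 - 3716/(2 + sqrt(13)/2)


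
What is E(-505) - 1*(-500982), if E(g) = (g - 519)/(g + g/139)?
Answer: 8854892434/17675 ≈ 5.0098e+5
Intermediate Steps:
E(g) = 139*(-519 + g)/(140*g) (E(g) = (-519 + g)/(g + g*(1/139)) = (-519 + g)/(g + g/139) = (-519 + g)/((140*g/139)) = (-519 + g)*(139/(140*g)) = 139*(-519 + g)/(140*g))
E(-505) - 1*(-500982) = (139/140)*(-519 - 505)/(-505) - 1*(-500982) = (139/140)*(-1/505)*(-1024) + 500982 = 35584/17675 + 500982 = 8854892434/17675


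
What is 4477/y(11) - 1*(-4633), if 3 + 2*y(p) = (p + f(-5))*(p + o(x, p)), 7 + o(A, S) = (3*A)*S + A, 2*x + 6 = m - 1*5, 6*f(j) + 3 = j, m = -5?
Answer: 36022511/7781 ≈ 4629.5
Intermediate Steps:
f(j) = -½ + j/6
x = -8 (x = -3 + (-5 - 1*5)/2 = -3 + (-5 - 5)/2 = -3 + (½)*(-10) = -3 - 5 = -8)
o(A, S) = -7 + A + 3*A*S (o(A, S) = -7 + ((3*A)*S + A) = -7 + (3*A*S + A) = -7 + (A + 3*A*S) = -7 + A + 3*A*S)
y(p) = -3/2 + (-15 - 23*p)*(-4/3 + p)/2 (y(p) = -3/2 + ((p + (-½ + (⅙)*(-5)))*(p + (-7 - 8 + 3*(-8)*p)))/2 = -3/2 + ((p + (-½ - ⅚))*(p + (-7 - 8 - 24*p)))/2 = -3/2 + ((p - 4/3)*(p + (-15 - 24*p)))/2 = -3/2 + ((-4/3 + p)*(-15 - 23*p))/2 = -3/2 + ((-15 - 23*p)*(-4/3 + p))/2 = -3/2 + (-15 - 23*p)*(-4/3 + p)/2)
4477/y(11) - 1*(-4633) = 4477/(17/2 - 23/2*11² + (47/6)*11) - 1*(-4633) = 4477/(17/2 - 23/2*121 + 517/6) + 4633 = 4477/(17/2 - 2783/2 + 517/6) + 4633 = 4477/(-7781/6) + 4633 = 4477*(-6/7781) + 4633 = -26862/7781 + 4633 = 36022511/7781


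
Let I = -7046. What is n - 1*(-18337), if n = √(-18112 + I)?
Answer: 18337 + I*√25158 ≈ 18337.0 + 158.61*I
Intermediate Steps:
n = I*√25158 (n = √(-18112 - 7046) = √(-25158) = I*√25158 ≈ 158.61*I)
n - 1*(-18337) = I*√25158 - 1*(-18337) = I*√25158 + 18337 = 18337 + I*√25158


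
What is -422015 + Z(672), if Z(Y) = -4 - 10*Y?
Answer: -428739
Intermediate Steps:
-422015 + Z(672) = -422015 + (-4 - 10*672) = -422015 + (-4 - 6720) = -422015 - 6724 = -428739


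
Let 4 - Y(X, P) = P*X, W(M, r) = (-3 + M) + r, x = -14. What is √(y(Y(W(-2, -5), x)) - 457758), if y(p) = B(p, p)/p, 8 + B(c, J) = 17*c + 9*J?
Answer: I*√132284531/17 ≈ 676.56*I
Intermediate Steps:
W(M, r) = -3 + M + r
B(c, J) = -8 + 9*J + 17*c (B(c, J) = -8 + (17*c + 9*J) = -8 + (9*J + 17*c) = -8 + 9*J + 17*c)
Y(X, P) = 4 - P*X
y(p) = (-8 + 26*p)/p (y(p) = (-8 + 9*p + 17*p)/p = (-8 + 26*p)/p)
√(y(Y(W(-2, -5), x)) - 457758) = √((26 - 8/(4 - 1*(-14)*(-3 - 2 - 5))) - 457758) = √((26 - 8/(4 - 1*(-14)*(-10))) - 457758) = √((26 - 8/(4 - 140)) - 457758) = √((26 - 8/(-136)) - 457758) = √((26 - 8*(-1/136)) - 457758) = √((26 + 1/17) - 457758) = √(443/17 - 457758) = √(-7781443/17) = I*√132284531/17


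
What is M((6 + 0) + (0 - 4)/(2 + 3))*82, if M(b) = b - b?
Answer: 0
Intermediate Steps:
M(b) = 0
M((6 + 0) + (0 - 4)/(2 + 3))*82 = 0*82 = 0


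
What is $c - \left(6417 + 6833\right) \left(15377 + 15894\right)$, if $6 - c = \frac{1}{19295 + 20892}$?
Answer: $- \frac{16651111479129}{40187} \approx -4.1434 \cdot 10^{8}$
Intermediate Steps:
$c = \frac{241121}{40187}$ ($c = 6 - \frac{1}{19295 + 20892} = 6 - \frac{1}{40187} = \frac{241121}{40187} \approx 6.0$)
$c - \left(6417 + 6833\right) \left(15377 + 15894\right) = \frac{241121}{40187} - \left(6417 + 6833\right) \left(15377 + 15894\right) = \frac{241121}{40187} - 13250 \cdot 31271 = \frac{241121}{40187} - 414340750 = - \frac{16651111479129}{40187}$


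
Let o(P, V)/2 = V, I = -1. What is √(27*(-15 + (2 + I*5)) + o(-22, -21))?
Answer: 4*I*√33 ≈ 22.978*I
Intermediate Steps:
o(P, V) = 2*V
√(27*(-15 + (2 + I*5)) + o(-22, -21)) = √(27*(-15 + (2 - 1*5)) + 2*(-21)) = √(27*(-15 + (2 - 5)) - 42) = √(27*(-15 - 3) - 42) = √(27*(-18) - 42) = √(-486 - 42) = √(-528) = 4*I*√33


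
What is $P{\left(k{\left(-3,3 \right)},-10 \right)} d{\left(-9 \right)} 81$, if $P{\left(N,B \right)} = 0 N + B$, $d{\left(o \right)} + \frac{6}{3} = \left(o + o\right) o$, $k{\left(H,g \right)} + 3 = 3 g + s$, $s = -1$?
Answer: $-129600$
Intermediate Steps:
$k{\left(H,g \right)} = -4 + 3 g$ ($k{\left(H,g \right)} = -3 + \left(3 g - 1\right) = -3 + \left(-1 + 3 g\right) = -4 + 3 g$)
$d{\left(o \right)} = -2 + 2 o^{2}$ ($d{\left(o \right)} = -2 + \left(o + o\right) o = -2 + 2 o o = -2 + 2 o^{2}$)
$P{\left(N,B \right)} = B$ ($P{\left(N,B \right)} = 0 + B = B$)
$P{\left(k{\left(-3,3 \right)},-10 \right)} d{\left(-9 \right)} 81 = - 10 \left(-2 + 2 \left(-9\right)^{2}\right) 81 = - 10 \left(-2 + 2 \cdot 81\right) 81 = - 10 \left(-2 + 162\right) 81 = \left(-10\right) 160 \cdot 81 = \left(-1600\right) 81 = -129600$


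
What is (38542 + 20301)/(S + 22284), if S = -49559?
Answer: -58843/27275 ≈ -2.1574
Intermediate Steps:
(38542 + 20301)/(S + 22284) = (38542 + 20301)/(-49559 + 22284) = 58843/(-27275) = 58843*(-1/27275) = -58843/27275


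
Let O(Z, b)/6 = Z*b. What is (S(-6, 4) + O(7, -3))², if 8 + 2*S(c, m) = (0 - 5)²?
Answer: 55225/4 ≈ 13806.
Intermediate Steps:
O(Z, b) = 6*Z*b (O(Z, b) = 6*(Z*b) = 6*Z*b)
S(c, m) = 17/2 (S(c, m) = -4 + (0 - 5)²/2 = -4 + (½)*(-5)² = -4 + (½)*25 = -4 + 25/2 = 17/2)
(S(-6, 4) + O(7, -3))² = (17/2 + 6*7*(-3))² = (17/2 - 126)² = (-235/2)² = 55225/4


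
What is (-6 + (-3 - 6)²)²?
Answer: 5625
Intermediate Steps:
(-6 + (-3 - 6)²)² = (-6 + (-9)²)² = (-6 + 81)² = 75² = 5625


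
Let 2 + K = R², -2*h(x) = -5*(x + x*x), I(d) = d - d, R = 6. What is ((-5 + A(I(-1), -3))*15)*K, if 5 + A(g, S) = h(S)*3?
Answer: 17850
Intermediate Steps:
I(d) = 0
h(x) = 5*x/2 + 5*x²/2 (h(x) = -(-5)*(x + x*x)/2 = -(-5)*(x + x²)/2 = -(-5*x - 5*x²)/2 = 5*x/2 + 5*x²/2)
K = 34 (K = -2 + 6² = -2 + 36 = 34)
A(g, S) = -5 + 15*S*(1 + S)/2 (A(g, S) = -5 + (5*S*(1 + S)/2)*3 = -5 + 15*S*(1 + S)/2)
((-5 + A(I(-1), -3))*15)*K = ((-5 + (-5 + (15/2)*(-3)*(1 - 3)))*15)*34 = ((-5 + (-5 + (15/2)*(-3)*(-2)))*15)*34 = ((-5 + (-5 + 45))*15)*34 = ((-5 + 40)*15)*34 = (35*15)*34 = 525*34 = 17850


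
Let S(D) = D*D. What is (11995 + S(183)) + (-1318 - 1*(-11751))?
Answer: 55917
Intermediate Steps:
S(D) = D**2
(11995 + S(183)) + (-1318 - 1*(-11751)) = (11995 + 183**2) + (-1318 - 1*(-11751)) = (11995 + 33489) + (-1318 + 11751) = 45484 + 10433 = 55917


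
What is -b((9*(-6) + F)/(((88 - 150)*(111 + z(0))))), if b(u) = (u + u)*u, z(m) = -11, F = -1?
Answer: -121/768800 ≈ -0.00015739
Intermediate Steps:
b(u) = 2*u² (b(u) = (2*u)*u = 2*u²)
-b((9*(-6) + F)/(((88 - 150)*(111 + z(0))))) = -2*((9*(-6) - 1)/(((88 - 150)*(111 - 11))))² = -2*((-54 - 1)/((-62*100)))² = -2*(-55/(-6200))² = -2*(-55*(-1/6200))² = -2*(11/1240)² = -2*121/1537600 = -1*121/768800 = -121/768800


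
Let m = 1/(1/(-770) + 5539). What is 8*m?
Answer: 6160/4265029 ≈ 0.0014443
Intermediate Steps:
m = 770/4265029 (m = 1/(-1/770 + 5539) = 1/(4265029/770) = 770/4265029 ≈ 0.00018054)
8*m = 8*(770/4265029) = 6160/4265029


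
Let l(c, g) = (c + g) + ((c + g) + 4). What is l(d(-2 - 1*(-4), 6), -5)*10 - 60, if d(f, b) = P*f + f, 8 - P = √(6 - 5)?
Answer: 200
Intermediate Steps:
P = 7 (P = 8 - √(6 - 5) = 8 - √1 = 8 - 1*1 = 8 - 1 = 7)
d(f, b) = 8*f (d(f, b) = 7*f + f = 8*f)
l(c, g) = 4 + 2*c + 2*g (l(c, g) = (c + g) + (4 + c + g) = 4 + 2*c + 2*g)
l(d(-2 - 1*(-4), 6), -5)*10 - 60 = (4 + 2*(8*(-2 - 1*(-4))) + 2*(-5))*10 - 60 = (4 + 2*(8*(-2 + 4)) - 10)*10 - 60 = (4 + 2*(8*2) - 10)*10 - 60 = (4 + 2*16 - 10)*10 - 60 = (4 + 32 - 10)*10 - 60 = 26*10 - 60 = 260 - 60 = 200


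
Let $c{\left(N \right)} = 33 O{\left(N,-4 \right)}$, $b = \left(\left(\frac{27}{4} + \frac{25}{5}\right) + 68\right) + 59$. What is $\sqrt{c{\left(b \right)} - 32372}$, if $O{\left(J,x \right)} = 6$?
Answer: $i \sqrt{32174} \approx 179.37 i$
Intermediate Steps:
$b = \frac{555}{4}$ ($b = \left(\left(27 \cdot \frac{1}{4} + 25 \cdot \frac{1}{5}\right) + 68\right) + 59 = \left(\left(\frac{27}{4} + 5\right) + 68\right) + 59 = \left(\frac{47}{4} + 68\right) + 59 = \frac{319}{4} + 59 = \frac{555}{4} \approx 138.75$)
$c{\left(N \right)} = 198$ ($c{\left(N \right)} = 33 \cdot 6 = 198$)
$\sqrt{c{\left(b \right)} - 32372} = \sqrt{198 - 32372} = \sqrt{-32174} = i \sqrt{32174}$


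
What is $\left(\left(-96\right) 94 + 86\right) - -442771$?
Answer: $433833$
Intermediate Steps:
$\left(\left(-96\right) 94 + 86\right) - -442771 = \left(-9024 + 86\right) + 442771 = -8938 + 442771 = 433833$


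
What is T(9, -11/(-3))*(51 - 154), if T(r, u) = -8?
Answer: 824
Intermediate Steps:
T(9, -11/(-3))*(51 - 154) = -8*(51 - 154) = -8*(-103) = 824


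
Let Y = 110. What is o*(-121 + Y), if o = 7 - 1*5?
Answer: -22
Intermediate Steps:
o = 2 (o = 7 - 5 = 2)
o*(-121 + Y) = 2*(-121 + 110) = 2*(-11) = -22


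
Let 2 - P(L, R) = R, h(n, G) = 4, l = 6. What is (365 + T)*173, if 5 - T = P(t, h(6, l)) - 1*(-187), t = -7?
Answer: 32005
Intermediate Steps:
P(L, R) = 2 - R
T = -180 (T = 5 - ((2 - 1*4) - 1*(-187)) = 5 - ((2 - 4) + 187) = 5 - (-2 + 187) = 5 - 1*185 = 5 - 185 = -180)
(365 + T)*173 = (365 - 180)*173 = 185*173 = 32005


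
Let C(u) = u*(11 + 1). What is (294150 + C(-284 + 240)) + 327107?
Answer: 620729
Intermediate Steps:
C(u) = 12*u (C(u) = u*12 = 12*u)
(294150 + C(-284 + 240)) + 327107 = (294150 + 12*(-284 + 240)) + 327107 = (294150 + 12*(-44)) + 327107 = (294150 - 528) + 327107 = 293622 + 327107 = 620729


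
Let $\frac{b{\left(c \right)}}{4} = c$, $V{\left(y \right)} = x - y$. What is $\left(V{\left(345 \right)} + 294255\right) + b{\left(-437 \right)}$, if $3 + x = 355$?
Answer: $292514$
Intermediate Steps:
$x = 352$ ($x = -3 + 355 = 352$)
$V{\left(y \right)} = 352 - y$
$b{\left(c \right)} = 4 c$
$\left(V{\left(345 \right)} + 294255\right) + b{\left(-437 \right)} = \left(\left(352 - 345\right) + 294255\right) + 4 \left(-437\right) = \left(\left(352 - 345\right) + 294255\right) - 1748 = \left(7 + 294255\right) - 1748 = 294262 - 1748 = 292514$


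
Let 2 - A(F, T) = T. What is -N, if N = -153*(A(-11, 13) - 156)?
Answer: -25551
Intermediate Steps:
A(F, T) = 2 - T
N = 25551 (N = -153*((2 - 1*13) - 156) = -153*((2 - 13) - 156) = -153*(-11 - 156) = -153*(-167) = 25551)
-N = -1*25551 = -25551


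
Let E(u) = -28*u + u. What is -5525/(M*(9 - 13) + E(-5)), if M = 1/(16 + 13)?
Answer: -160225/3911 ≈ -40.968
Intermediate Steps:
M = 1/29 ≈ 0.034483
E(u) = -27*u
-5525/(M*(9 - 13) + E(-5)) = -5525/((9 - 13)/29 - 27*(-5)) = -5525/((1/29)*(-4) + 135) = -5525/(-4/29 + 135) = -5525/3911/29 = -5525*29/3911 = -160225/3911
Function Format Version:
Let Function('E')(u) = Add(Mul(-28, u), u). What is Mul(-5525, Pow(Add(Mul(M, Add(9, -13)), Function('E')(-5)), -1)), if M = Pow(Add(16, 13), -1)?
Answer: Rational(-160225, 3911) ≈ -40.968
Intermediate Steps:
M = Rational(1, 29) (M = Pow(29, -1) = Rational(1, 29) ≈ 0.034483)
Function('E')(u) = Mul(-27, u)
Mul(-5525, Pow(Add(Mul(M, Add(9, -13)), Function('E')(-5)), -1)) = Mul(-5525, Pow(Add(Mul(Rational(1, 29), Add(9, -13)), Mul(-27, -5)), -1)) = Mul(-5525, Pow(Add(Mul(Rational(1, 29), -4), 135), -1)) = Mul(-5525, Pow(Add(Rational(-4, 29), 135), -1)) = Mul(-5525, Pow(Rational(3911, 29), -1)) = Mul(-5525, Rational(29, 3911)) = Rational(-160225, 3911)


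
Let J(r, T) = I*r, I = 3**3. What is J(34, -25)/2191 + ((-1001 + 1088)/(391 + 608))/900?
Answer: 275188139/656642700 ≈ 0.41908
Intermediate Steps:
I = 27
J(r, T) = 27*r
J(34, -25)/2191 + ((-1001 + 1088)/(391 + 608))/900 = (27*34)/2191 + ((-1001 + 1088)/(391 + 608))/900 = 918*(1/2191) + (87/999)*(1/900) = 918/2191 + (87*(1/999))*(1/900) = 918/2191 + (29/333)*(1/900) = 918/2191 + 29/299700 = 275188139/656642700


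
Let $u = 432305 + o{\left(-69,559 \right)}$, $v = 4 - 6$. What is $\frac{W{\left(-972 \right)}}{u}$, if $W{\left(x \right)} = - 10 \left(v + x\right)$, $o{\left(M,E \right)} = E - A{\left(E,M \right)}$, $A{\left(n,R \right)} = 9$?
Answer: $\frac{1948}{86571} \approx 0.022502$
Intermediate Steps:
$v = -2$ ($v = 4 - 6 = -2$)
$o{\left(M,E \right)} = -9 + E$ ($o{\left(M,E \right)} = E - 9 = -9 + E$)
$W{\left(x \right)} = 20 - 10 x$ ($W{\left(x \right)} = - 10 \left(-2 + x\right) = 20 - 10 x$)
$u = 432855$ ($u = 432305 + \left(-9 + 559\right) = 432305 + 550 = 432855$)
$\frac{W{\left(-972 \right)}}{u} = \frac{20 - -9720}{432855} = \left(20 + 9720\right) \frac{1}{432855} = 9740 \cdot \frac{1}{432855} = \frac{1948}{86571}$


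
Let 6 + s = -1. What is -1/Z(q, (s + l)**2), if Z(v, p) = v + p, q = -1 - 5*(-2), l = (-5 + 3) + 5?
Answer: -1/25 ≈ -0.040000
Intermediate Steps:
s = -7 (s = -6 - 1 = -7)
l = 3 (l = -2 + 5 = 3)
q = 9 (q = -1 + 10 = 9)
Z(v, p) = p + v
-1/Z(q, (s + l)**2) = -1/((-7 + 3)**2 + 9) = -1/((-4)**2 + 9) = -1/(16 + 9) = -1/25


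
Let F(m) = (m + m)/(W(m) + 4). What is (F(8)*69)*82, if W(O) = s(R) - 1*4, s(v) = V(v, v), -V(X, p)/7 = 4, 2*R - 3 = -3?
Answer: -22632/7 ≈ -3233.1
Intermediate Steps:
R = 0 (R = 3/2 + (½)*(-3) = 3/2 - 3/2 = 0)
V(X, p) = -28 (V(X, p) = -7*4 = -28)
s(v) = -28
W(O) = -32 (W(O) = -28 - 1*4 = -28 - 4 = -32)
F(m) = -m/14 (F(m) = (m + m)/(-32 + 4) = (2*m)/(-28) = (2*m)*(-1/28) = -m/14)
(F(8)*69)*82 = (-1/14*8*69)*82 = -4/7*69*82 = -276/7*82 = -22632/7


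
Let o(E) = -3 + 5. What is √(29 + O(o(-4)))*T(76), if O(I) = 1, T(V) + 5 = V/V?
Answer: -4*√30 ≈ -21.909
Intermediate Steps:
o(E) = 2
T(V) = -4 (T(V) = -5 + V/V = -5 + 1 = -4)
√(29 + O(o(-4)))*T(76) = √(29 + 1)*(-4) = √30*(-4) = -4*√30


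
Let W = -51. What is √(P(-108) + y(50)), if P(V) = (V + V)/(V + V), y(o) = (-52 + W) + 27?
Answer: 5*I*√3 ≈ 8.6602*I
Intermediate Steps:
y(o) = -76 (y(o) = (-52 - 51) + 27 = -103 + 27 = -76)
P(V) = 1 (P(V) = (2*V)/((2*V)) = (2*V)*(1/(2*V)) = 1)
√(P(-108) + y(50)) = √(1 - 76) = √(-75) = 5*I*√3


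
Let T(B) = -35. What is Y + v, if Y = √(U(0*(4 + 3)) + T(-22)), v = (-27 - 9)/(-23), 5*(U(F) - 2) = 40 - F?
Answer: 36/23 + 5*I ≈ 1.5652 + 5.0*I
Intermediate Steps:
U(F) = 10 - F/5 (U(F) = 2 + (40 - F)/5 = 2 + (8 - F/5) = 10 - F/5)
v = 36/23 (v = -1/23*(-36) = 36/23 ≈ 1.5652)
Y = 5*I (Y = √((10 - 0*(4 + 3)) - 35) = √((10 - 0*7) - 35) = √((10 - ⅕*0) - 35) = √((10 + 0) - 35) = √(10 - 35) = √(-25) = 5*I ≈ 5.0*I)
Y + v = 5*I + 36/23 = 36/23 + 5*I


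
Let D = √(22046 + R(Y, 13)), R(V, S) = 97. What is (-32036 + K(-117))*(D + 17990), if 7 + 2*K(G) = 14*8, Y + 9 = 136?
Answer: -575383165 - 703637*√183/2 ≈ -5.8014e+8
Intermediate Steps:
Y = 127 (Y = -9 + 136 = 127)
K(G) = 105/2 (K(G) = -7/2 + (14*8)/2 = -7/2 + (½)*112 = -7/2 + 56 = 105/2)
D = 11*√183 (D = √(22046 + 97) = √22143 = 11*√183 ≈ 148.81)
(-32036 + K(-117))*(D + 17990) = (-32036 + 105/2)*(11*√183 + 17990) = -63967*(17990 + 11*√183)/2 = -575383165 - 703637*√183/2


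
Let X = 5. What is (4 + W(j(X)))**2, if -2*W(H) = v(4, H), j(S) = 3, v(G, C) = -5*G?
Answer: 196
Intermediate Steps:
W(H) = 10 (W(H) = -(-5)*4/2 = -1/2*(-20) = 10)
(4 + W(j(X)))**2 = (4 + 10)**2 = 14**2 = 196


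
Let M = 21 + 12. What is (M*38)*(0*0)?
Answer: 0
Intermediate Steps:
M = 33
(M*38)*(0*0) = (33*38)*(0*0) = 1254*0 = 0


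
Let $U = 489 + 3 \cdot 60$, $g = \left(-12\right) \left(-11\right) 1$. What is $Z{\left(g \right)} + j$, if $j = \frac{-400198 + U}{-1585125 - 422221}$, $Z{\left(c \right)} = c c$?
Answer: $\frac{34976396233}{2007346} \approx 17424.0$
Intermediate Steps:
$g = 132$ ($g = 132 \cdot 1 = 132$)
$Z{\left(c \right)} = c^{2}$
$U = 669$ ($U = 489 + 180 = 669$)
$j = \frac{399529}{2007346}$ ($j = \frac{-400198 + 669}{-1585125 - 422221} = - \frac{399529}{-2007346} = \left(-399529\right) \left(- \frac{1}{2007346}\right) = \frac{399529}{2007346} \approx 0.19903$)
$Z{\left(g \right)} + j = 132^{2} + \frac{399529}{2007346} = 17424 + \frac{399529}{2007346} = \frac{34976396233}{2007346}$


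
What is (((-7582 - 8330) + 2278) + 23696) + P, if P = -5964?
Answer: 4098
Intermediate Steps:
(((-7582 - 8330) + 2278) + 23696) + P = (((-7582 - 8330) + 2278) + 23696) - 5964 = ((-15912 + 2278) + 23696) - 5964 = (-13634 + 23696) - 5964 = 10062 - 5964 = 4098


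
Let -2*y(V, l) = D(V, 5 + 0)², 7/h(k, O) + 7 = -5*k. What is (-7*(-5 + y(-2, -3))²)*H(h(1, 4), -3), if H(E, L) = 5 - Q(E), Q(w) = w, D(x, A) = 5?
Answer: -574525/48 ≈ -11969.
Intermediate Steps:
h(k, O) = 7/(-7 - 5*k)
y(V, l) = -25/2 (y(V, l) = -½*5² = -½*25 = -25/2)
H(E, L) = 5 - E
(-7*(-5 + y(-2, -3))²)*H(h(1, 4), -3) = (-7*(-5 - 25/2)²)*(5 - (-7)/(7 + 5*1)) = (-7*(-35/2)²)*(5 - (-7)/(7 + 5)) = (-7*1225/4)*(5 - (-7)/12) = -8575*(5 - (-7)/12)/4 = -8575*(5 - 1*(-7/12))/4 = -8575*(5 + 7/12)/4 = -8575/4*67/12 = -574525/48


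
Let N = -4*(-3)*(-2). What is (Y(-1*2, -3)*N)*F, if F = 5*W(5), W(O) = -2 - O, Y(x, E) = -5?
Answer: -4200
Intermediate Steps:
N = -24 (N = 12*(-2) = -24)
F = -35 (F = 5*(-2 - 1*5) = 5*(-2 - 5) = 5*(-7) = -35)
(Y(-1*2, -3)*N)*F = -5*(-24)*(-35) = 120*(-35) = -4200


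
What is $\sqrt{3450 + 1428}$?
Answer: $3 \sqrt{542} \approx 69.843$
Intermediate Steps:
$\sqrt{3450 + 1428} = \sqrt{4878} = 3 \sqrt{542}$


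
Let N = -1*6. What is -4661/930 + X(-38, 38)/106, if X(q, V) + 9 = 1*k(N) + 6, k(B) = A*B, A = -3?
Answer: -120029/24645 ≈ -4.8703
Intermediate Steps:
N = -6
k(B) = -3*B
X(q, V) = 15 (X(q, V) = -9 + (1*(-3*(-6)) + 6) = -9 + (1*18 + 6) = -9 + (18 + 6) = -9 + 24 = 15)
-4661/930 + X(-38, 38)/106 = -4661/930 + 15/106 = -120029/24645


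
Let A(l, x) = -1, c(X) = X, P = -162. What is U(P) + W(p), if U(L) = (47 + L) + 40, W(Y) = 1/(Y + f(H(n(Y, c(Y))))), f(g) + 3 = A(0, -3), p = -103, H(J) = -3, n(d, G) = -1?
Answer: -8026/107 ≈ -75.009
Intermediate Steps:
f(g) = -4 (f(g) = -3 - 1 = -4)
W(Y) = 1/(-4 + Y) (W(Y) = 1/(Y - 4) = 1/(-4 + Y))
U(L) = 87 + L
U(P) + W(p) = (87 - 162) + 1/(-4 - 103) = -75 + 1/(-107) = -75 - 1/107 = -8026/107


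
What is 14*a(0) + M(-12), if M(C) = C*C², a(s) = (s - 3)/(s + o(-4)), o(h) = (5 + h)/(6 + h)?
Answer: -1812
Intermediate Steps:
o(h) = (5 + h)/(6 + h)
a(s) = (-3 + s)/(½ + s) (a(s) = (s - 3)/(s + (5 - 4)/(6 - 4)) = (-3 + s)/(s + 1/2) = (-3 + s)/(s + (½)*1) = (-3 + s)/(s + ½) = (-3 + s)/(½ + s))
M(C) = C³
14*a(0) + M(-12) = 14*(2*(-3 + 0)/(1 + 2*0)) + (-12)³ = 14*(2*(-3)/(1 + 0)) - 1728 = 14*(2*(-3)/1) - 1728 = 14*(2*1*(-3)) - 1728 = 14*(-6) - 1728 = -84 - 1728 = -1812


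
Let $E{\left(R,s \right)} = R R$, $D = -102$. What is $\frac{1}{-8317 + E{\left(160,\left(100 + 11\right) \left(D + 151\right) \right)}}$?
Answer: $\frac{1}{17283} \approx 5.786 \cdot 10^{-5}$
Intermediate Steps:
$E{\left(R,s \right)} = R^{2}$
$\frac{1}{-8317 + E{\left(160,\left(100 + 11\right) \left(D + 151\right) \right)}} = \frac{1}{-8317 + 160^{2}} = \frac{1}{-8317 + 25600} = \frac{1}{17283}$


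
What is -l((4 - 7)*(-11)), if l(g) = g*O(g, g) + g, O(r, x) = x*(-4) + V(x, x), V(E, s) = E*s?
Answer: -31614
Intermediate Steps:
O(r, x) = x² - 4*x (O(r, x) = x*(-4) + x*x = -4*x + x² = x² - 4*x)
l(g) = g + g²*(-4 + g) (l(g) = g*(g*(-4 + g)) + g = g²*(-4 + g) + g = g + g²*(-4 + g))
-l((4 - 7)*(-11)) = -(4 - 7)*(-11)*(1 + ((4 - 7)*(-11))² - 4*(4 - 7)*(-11)) = -(-3*(-11))*(1 + (-3*(-11))² - (-12)*(-11)) = -33*(1 + 33² - 4*33) = -33*(1 + 1089 - 132) = -33*958 = -1*31614 = -31614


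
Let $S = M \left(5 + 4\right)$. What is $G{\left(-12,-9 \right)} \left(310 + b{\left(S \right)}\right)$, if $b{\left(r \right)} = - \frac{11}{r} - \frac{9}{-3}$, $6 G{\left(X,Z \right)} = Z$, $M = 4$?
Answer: $- \frac{11257}{24} \approx -469.04$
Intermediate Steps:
$G{\left(X,Z \right)} = \frac{Z}{6}$
$S = 36$ ($S = 4 \left(5 + 4\right) = 4 \cdot 9 = 36$)
$b{\left(r \right)} = 3 - \frac{11}{r}$ ($b{\left(r \right)} = - \frac{11}{r} - -3 = - \frac{11}{r} + 3 = 3 - \frac{11}{r}$)
$G{\left(-12,-9 \right)} \left(310 + b{\left(S \right)}\right) = \frac{1}{6} \left(-9\right) \left(310 + \left(3 - \frac{11}{36}\right)\right) = - \frac{3 \left(310 + \left(3 - \frac{11}{36}\right)\right)}{2} = - \frac{3 \left(310 + \frac{97}{36}\right)}{2} = \left(- \frac{3}{2}\right) \frac{11257}{36} = - \frac{11257}{24}$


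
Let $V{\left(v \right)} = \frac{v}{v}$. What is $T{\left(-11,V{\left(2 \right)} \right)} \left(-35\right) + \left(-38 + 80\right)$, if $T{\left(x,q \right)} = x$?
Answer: $427$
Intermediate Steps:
$V{\left(v \right)} = 1$
$T{\left(-11,V{\left(2 \right)} \right)} \left(-35\right) + \left(-38 + 80\right) = \left(-11\right) \left(-35\right) + \left(-38 + 80\right) = 385 + 42 = 427$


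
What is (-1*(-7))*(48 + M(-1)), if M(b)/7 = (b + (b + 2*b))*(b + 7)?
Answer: -840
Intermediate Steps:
M(b) = 28*b*(7 + b) (M(b) = 7*((b + (b + 2*b))*(b + 7)) = 7*((b + 3*b)*(7 + b)) = 7*((4*b)*(7 + b)) = 7*(4*b*(7 + b)) = 28*b*(7 + b))
(-1*(-7))*(48 + M(-1)) = (-1*(-7))*(48 + 28*(-1)*(7 - 1)) = 7*(48 + 28*(-1)*6) = 7*(48 - 168) = 7*(-120) = -840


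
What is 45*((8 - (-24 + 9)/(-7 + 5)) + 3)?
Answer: 315/2 ≈ 157.50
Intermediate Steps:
45*((8 - (-24 + 9)/(-7 + 5)) + 3) = 45*((8 - (-15)/(-2)) + 3) = 45*((8 - (-15)*(-1)/2) + 3) = 45*((8 - 1*15/2) + 3) = 45*((8 - 15/2) + 3) = 45*(½ + 3) = 45*(7/2) = 315/2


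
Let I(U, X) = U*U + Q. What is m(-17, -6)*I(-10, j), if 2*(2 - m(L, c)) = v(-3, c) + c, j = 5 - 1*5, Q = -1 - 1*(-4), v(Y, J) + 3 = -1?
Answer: 721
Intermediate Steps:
v(Y, J) = -4 (v(Y, J) = -3 - 1 = -4)
Q = 3 (Q = -1 + 4 = 3)
j = 0 (j = 5 - 5 = 0)
m(L, c) = 4 - c/2 (m(L, c) = 2 - (-4 + c)/2 = 2 + (2 - c/2) = 4 - c/2)
I(U, X) = 3 + U² (I(U, X) = U*U + 3 = U² + 3 = 3 + U²)
m(-17, -6)*I(-10, j) = (4 - ½*(-6))*(3 + (-10)²) = (4 + 3)*(3 + 100) = 7*103 = 721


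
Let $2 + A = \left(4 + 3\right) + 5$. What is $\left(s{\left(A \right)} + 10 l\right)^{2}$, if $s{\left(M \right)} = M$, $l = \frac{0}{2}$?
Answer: $100$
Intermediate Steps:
$l = 0$ ($l = 0 \cdot \frac{1}{2} = 0$)
$A = 10$ ($A = -2 + \left(\left(4 + 3\right) + 5\right) = -2 + \left(7 + 5\right) = -2 + 12 = 10$)
$\left(s{\left(A \right)} + 10 l\right)^{2} = \left(10 + 10 \cdot 0\right)^{2} = \left(10 + 0\right)^{2} = 10^{2} = 100$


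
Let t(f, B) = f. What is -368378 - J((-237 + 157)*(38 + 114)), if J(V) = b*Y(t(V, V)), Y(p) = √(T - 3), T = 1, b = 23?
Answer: -368378 - 23*I*√2 ≈ -3.6838e+5 - 32.527*I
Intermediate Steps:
Y(p) = I*√2 (Y(p) = √(1 - 3) = √(-2) = I*√2)
J(V) = 23*I*√2 (J(V) = 23*(I*√2) = 23*I*√2)
-368378 - J((-237 + 157)*(38 + 114)) = -368378 - 23*I*√2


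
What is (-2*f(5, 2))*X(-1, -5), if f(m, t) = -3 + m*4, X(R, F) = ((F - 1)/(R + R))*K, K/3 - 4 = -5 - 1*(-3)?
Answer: -612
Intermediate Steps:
K = 6 (K = 12 + 3*(-5 - 1*(-3)) = 12 + 3*(-5 + 3) = 12 + 3*(-2) = 12 - 6 = 6)
X(R, F) = 3*(-1 + F)/R (X(R, F) = ((F - 1)/(R + R))*6 = ((-1 + F)/((2*R)))*6 = ((-1 + F)*(1/(2*R)))*6 = ((-1 + F)/(2*R))*6 = 3*(-1 + F)/R)
f(m, t) = -3 + 4*m
(-2*f(5, 2))*X(-1, -5) = (-2*(-3 + 4*5))*(3*(-1 - 5)/(-1)) = (-2*(-3 + 20))*(3*(-1)*(-6)) = -2*17*18 = -34*18 = -612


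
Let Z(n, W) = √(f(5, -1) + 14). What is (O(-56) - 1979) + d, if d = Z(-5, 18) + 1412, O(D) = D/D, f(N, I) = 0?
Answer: -566 + √14 ≈ -562.26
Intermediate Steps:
O(D) = 1
Z(n, W) = √14 (Z(n, W) = √(0 + 14) = √14)
d = 1412 + √14 (d = √14 + 1412 = 1412 + √14 ≈ 1415.7)
(O(-56) - 1979) + d = (1 - 1979) + (1412 + √14) = -1978 + (1412 + √14) = -566 + √14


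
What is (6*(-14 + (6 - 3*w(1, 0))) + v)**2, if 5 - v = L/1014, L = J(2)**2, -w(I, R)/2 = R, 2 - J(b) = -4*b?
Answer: 477466201/257049 ≈ 1857.5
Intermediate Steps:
J(b) = 2 + 4*b (J(b) = 2 - (-4)*b = 2 + 4*b)
w(I, R) = -2*R
L = 100 (L = (2 + 4*2)**2 = (2 + 8)**2 = 10**2 = 100)
v = 2485/507 (v = 5 - 100/1014 = 5 - 1*50/507 = 5 - 50/507 = 2485/507 ≈ 4.9014)
(6*(-14 + (6 - 3*w(1, 0))) + v)**2 = (6*(-14 + (6 - (-6)*0)) + 2485/507)**2 = (6*(-14 + (6 - 3*0)) + 2485/507)**2 = (6*(-14 + (6 + 0)) + 2485/507)**2 = (6*(-14 + 6) + 2485/507)**2 = (6*(-8) + 2485/507)**2 = (-48 + 2485/507)**2 = (-21851/507)**2 = 477466201/257049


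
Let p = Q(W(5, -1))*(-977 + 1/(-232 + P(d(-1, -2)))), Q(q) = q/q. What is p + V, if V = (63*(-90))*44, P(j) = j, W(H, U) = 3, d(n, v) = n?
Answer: -58356482/233 ≈ -2.5046e+5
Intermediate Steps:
Q(q) = 1
V = -249480 (V = -5670*44 = -249480)
p = -227642/233 (p = 1*(-977 + 1/(-232 - 1)) = 1*(-977 + 1/(-233)) = 1*(-977 - 1/233) = 1*(-227642/233) = -227642/233 ≈ -977.00)
p + V = -227642/233 - 249480 = -58356482/233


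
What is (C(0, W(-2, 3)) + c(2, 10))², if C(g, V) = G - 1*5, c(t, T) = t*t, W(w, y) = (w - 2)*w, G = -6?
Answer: 49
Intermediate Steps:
W(w, y) = w*(-2 + w) (W(w, y) = (-2 + w)*w = w*(-2 + w))
c(t, T) = t²
C(g, V) = -11 (C(g, V) = -6 - 1*5 = -6 - 5 = -11)
(C(0, W(-2, 3)) + c(2, 10))² = (-11 + 2²)² = (-11 + 4)² = (-7)² = 49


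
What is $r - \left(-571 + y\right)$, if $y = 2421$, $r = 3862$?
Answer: $2012$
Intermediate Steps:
$r - \left(-571 + y\right) = 3862 + \left(571 - 2421\right) = 3862 - 1850 = 2012$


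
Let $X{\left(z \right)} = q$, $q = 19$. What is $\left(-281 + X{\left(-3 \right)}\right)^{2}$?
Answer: $68644$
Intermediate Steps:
$X{\left(z \right)} = 19$
$\left(-281 + X{\left(-3 \right)}\right)^{2} = \left(-281 + 19\right)^{2} = \left(-262\right)^{2} = 68644$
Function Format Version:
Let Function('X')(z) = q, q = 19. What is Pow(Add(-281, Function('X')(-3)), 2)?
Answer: 68644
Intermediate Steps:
Function('X')(z) = 19
Pow(Add(-281, Function('X')(-3)), 2) = Pow(Add(-281, 19), 2) = Pow(-262, 2) = 68644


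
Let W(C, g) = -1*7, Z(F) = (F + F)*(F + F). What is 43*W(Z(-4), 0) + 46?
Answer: -255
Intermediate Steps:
Z(F) = 4*F**2 (Z(F) = (2*F)*(2*F) = 4*F**2)
W(C, g) = -7
43*W(Z(-4), 0) + 46 = 43*(-7) + 46 = -301 + 46 = -255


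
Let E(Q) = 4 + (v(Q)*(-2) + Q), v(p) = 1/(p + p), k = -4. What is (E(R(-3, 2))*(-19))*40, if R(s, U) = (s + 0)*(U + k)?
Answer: -22420/3 ≈ -7473.3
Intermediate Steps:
R(s, U) = s*(-4 + U) (R(s, U) = (s + 0)*(U - 4) = s*(-4 + U))
v(p) = 1/(2*p)
E(Q) = 4 + Q - 1/Q (E(Q) = 4 + ((1/(2*Q))*(-2) + Q) = 4 + (-1/Q + Q) = 4 + (Q - 1/Q) = 4 + Q - 1/Q)
(E(R(-3, 2))*(-19))*40 = ((4 - 3*(-4 + 2) - 1/((-3*(-4 + 2))))*(-19))*40 = ((4 - 3*(-2) - 1/((-3*(-2))))*(-19))*40 = ((4 + 6 - 1/6)*(-19))*40 = ((4 + 6 - 1*⅙)*(-19))*40 = ((4 + 6 - ⅙)*(-19))*40 = ((59/6)*(-19))*40 = -1121/6*40 = -22420/3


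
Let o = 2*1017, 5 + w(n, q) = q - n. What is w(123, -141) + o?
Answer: 1765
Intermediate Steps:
w(n, q) = -5 + q - n (w(n, q) = -5 + (q - n) = -5 + q - n)
o = 2034
w(123, -141) + o = (-5 - 141 - 1*123) + 2034 = (-5 - 141 - 123) + 2034 = -269 + 2034 = 1765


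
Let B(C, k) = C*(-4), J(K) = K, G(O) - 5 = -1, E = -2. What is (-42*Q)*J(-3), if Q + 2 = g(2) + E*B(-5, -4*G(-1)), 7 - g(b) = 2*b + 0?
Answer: -4914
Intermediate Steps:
G(O) = 4 (G(O) = 5 - 1 = 4)
g(b) = 7 - 2*b (g(b) = 7 - (2*b + 0) = 7 - 2*b)
B(C, k) = -4*C
Q = -39 (Q = -2 + ((7 - 2*2) - (-8)*(-5)) = -2 + ((7 - 4) - 2*20) = -2 + (3 - 40) = -2 - 37 = -39)
(-42*Q)*J(-3) = -42*(-39)*(-3) = 1638*(-3) = -4914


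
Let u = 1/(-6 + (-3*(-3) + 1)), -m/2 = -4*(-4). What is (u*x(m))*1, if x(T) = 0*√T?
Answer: 0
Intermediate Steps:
m = -32 (m = -(-8)*(-4) = -2*16 = -32)
x(T) = 0
u = ¼ (u = 1/(-6 + (9 + 1)) = 1/(-6 + 10) = 1/4 = ¼ ≈ 0.25000)
(u*x(m))*1 = ((¼)*0)*1 = 0*1 = 0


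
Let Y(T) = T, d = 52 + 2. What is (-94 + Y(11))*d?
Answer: -4482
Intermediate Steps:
d = 54
(-94 + Y(11))*d = (-94 + 11)*54 = -83*54 = -4482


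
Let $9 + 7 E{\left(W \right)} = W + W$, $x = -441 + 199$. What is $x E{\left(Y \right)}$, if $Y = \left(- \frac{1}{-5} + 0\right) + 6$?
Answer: $- \frac{4114}{35} \approx -117.54$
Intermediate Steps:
$Y = \frac{31}{5}$ ($Y = \left(\left(-1\right) \left(- \frac{1}{5}\right) + 0\right) + 6 = \left(\frac{1}{5} + 0\right) + 6 = \frac{1}{5} + 6 = \frac{31}{5} \approx 6.2$)
$x = -242$
$E{\left(W \right)} = - \frac{9}{7} + \frac{2 W}{7}$ ($E{\left(W \right)} = - \frac{9}{7} + \frac{W + W}{7} = - \frac{9}{7} + \frac{2 W}{7}$)
$x E{\left(Y \right)} = - 242 \left(- \frac{9}{7} + \frac{2}{7} \cdot \frac{31}{5}\right) = - 242 \left(- \frac{9}{7} + \frac{62}{35}\right) = \left(-242\right) \frac{17}{35} = - \frac{4114}{35}$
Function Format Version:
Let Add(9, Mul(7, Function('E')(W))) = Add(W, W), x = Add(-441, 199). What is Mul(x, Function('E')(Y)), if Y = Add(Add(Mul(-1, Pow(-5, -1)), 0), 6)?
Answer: Rational(-4114, 35) ≈ -117.54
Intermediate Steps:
Y = Rational(31, 5) (Y = Add(Add(Mul(-1, Rational(-1, 5)), 0), 6) = Add(Add(Rational(1, 5), 0), 6) = Add(Rational(1, 5), 6) = Rational(31, 5) ≈ 6.2000)
x = -242
Function('E')(W) = Add(Rational(-9, 7), Mul(Rational(2, 7), W)) (Function('E')(W) = Add(Rational(-9, 7), Mul(Rational(1, 7), Add(W, W))) = Add(Rational(-9, 7), Mul(Rational(1, 7), Mul(2, W))) = Add(Rational(-9, 7), Mul(Rational(2, 7), W)))
Mul(x, Function('E')(Y)) = Mul(-242, Add(Rational(-9, 7), Mul(Rational(2, 7), Rational(31, 5)))) = Mul(-242, Add(Rational(-9, 7), Rational(62, 35))) = Mul(-242, Rational(17, 35)) = Rational(-4114, 35)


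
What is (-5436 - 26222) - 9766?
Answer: -41424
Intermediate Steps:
(-5436 - 26222) - 9766 = -31658 - 9766 = -41424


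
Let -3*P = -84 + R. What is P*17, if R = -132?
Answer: 1224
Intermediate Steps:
P = 72 (P = -(-84 - 132)/3 = -1/3*(-216) = 72)
P*17 = 72*17 = 1224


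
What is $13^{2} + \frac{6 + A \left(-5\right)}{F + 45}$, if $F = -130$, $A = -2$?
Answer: $\frac{14349}{85} \approx 168.81$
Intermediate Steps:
$13^{2} + \frac{6 + A \left(-5\right)}{F + 45} = 13^{2} + \frac{6 - -10}{-130 + 45} = 169 + \frac{6 + 10}{-85} = 169 - \frac{16}{85} = \frac{14349}{85}$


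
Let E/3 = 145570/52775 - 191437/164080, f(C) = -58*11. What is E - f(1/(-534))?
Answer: 222639741991/346372880 ≈ 642.77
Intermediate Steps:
f(C) = -638
E = 1653844551/346372880 (E = 3*(145570/52775 - 191437/164080) = 3*(145570*(1/52775) - 191437*1/164080) = 3*(29114/10555 - 191437/164080) = 3*(551281517/346372880) = 1653844551/346372880 ≈ 4.7747)
E - f(1/(-534)) = 1653844551/346372880 - 1*(-638) = 1653844551/346372880 + 638 = 222639741991/346372880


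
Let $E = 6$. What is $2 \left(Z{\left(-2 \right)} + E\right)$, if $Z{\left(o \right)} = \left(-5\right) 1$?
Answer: $2$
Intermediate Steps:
$Z{\left(o \right)} = -5$
$2 \left(Z{\left(-2 \right)} + E\right) = 2 \left(-5 + 6\right) = 2 \cdot 1 = 2$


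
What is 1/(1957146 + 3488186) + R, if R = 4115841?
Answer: 22412120704213/5445332 ≈ 4.1158e+6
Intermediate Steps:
1/(1957146 + 3488186) + R = 1/(1957146 + 3488186) + 4115841 = 1/5445332 + 4115841 = 22412120704213/5445332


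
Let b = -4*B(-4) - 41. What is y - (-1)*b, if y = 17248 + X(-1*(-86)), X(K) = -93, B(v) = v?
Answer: 17130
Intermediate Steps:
y = 17155 (y = 17248 - 93 = 17155)
b = -25 (b = -4*(-4) - 41 = 16 - 41 = -25)
y - (-1)*b = 17155 - (-1)*(-25) = 17155 - 1*25 = 17155 - 25 = 17130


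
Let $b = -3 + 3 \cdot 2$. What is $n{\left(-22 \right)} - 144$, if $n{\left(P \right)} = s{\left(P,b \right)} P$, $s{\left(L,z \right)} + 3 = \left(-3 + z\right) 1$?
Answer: $-78$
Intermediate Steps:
$b = 3$ ($b = -3 + 6 = 3$)
$s{\left(L,z \right)} = -6 + z$ ($s{\left(L,z \right)} = -3 + \left(-3 + z\right) 1 = -3 + \left(-3 + z\right) = -6 + z$)
$n{\left(P \right)} = - 3 P$ ($n{\left(P \right)} = \left(-6 + 3\right) P = - 3 P$)
$n{\left(-22 \right)} - 144 = \left(-3\right) \left(-22\right) - 144 = 66 - 144 = -78$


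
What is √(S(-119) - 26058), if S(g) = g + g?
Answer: 2*I*√6574 ≈ 162.16*I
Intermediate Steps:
S(g) = 2*g
√(S(-119) - 26058) = √(2*(-119) - 26058) = √(-238 - 26058) = √(-26296) = 2*I*√6574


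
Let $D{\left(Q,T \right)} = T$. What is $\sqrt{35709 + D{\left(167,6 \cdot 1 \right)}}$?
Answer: $\sqrt{35715} \approx 188.98$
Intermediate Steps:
$\sqrt{35709 + D{\left(167,6 \cdot 1 \right)}} = \sqrt{35709 + 6 \cdot 1} = \sqrt{35709 + 6} = \sqrt{35715}$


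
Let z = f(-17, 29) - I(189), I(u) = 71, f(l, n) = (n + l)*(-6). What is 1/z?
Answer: -1/143 ≈ -0.0069930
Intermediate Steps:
f(l, n) = -6*l - 6*n (f(l, n) = (l + n)*(-6) = -6*l - 6*n)
z = -143 (z = (-6*(-17) - 6*29) - 1*71 = (102 - 174) - 71 = -72 - 71 = -143)
1/z = 1/(-143) = -1/143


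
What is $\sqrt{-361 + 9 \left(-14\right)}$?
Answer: $i \sqrt{487} \approx 22.068 i$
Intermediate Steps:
$\sqrt{-361 + 9 \left(-14\right)} = \sqrt{-361 - 126} = \sqrt{-487} = i \sqrt{487}$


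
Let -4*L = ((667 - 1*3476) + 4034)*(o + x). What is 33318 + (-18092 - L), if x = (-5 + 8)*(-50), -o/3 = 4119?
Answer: -15260171/4 ≈ -3.8150e+6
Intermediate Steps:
o = -12357 (o = -3*4119 = -12357)
x = -150 (x = 3*(-50) = -150)
L = 15321075/4 (L = -((667 - 1*3476) + 4034)*(-12357 - 150)/4 = -((667 - 3476) + 4034)*(-12507)/4 = -(-2809 + 4034)*(-12507)/4 = -1225*(-12507)/4 = -¼*(-15321075) = 15321075/4 ≈ 3.8303e+6)
33318 + (-18092 - L) = 33318 + (-18092 - 1*15321075/4) = 33318 + (-18092 - 15321075/4) = 33318 - 15393443/4 = -15260171/4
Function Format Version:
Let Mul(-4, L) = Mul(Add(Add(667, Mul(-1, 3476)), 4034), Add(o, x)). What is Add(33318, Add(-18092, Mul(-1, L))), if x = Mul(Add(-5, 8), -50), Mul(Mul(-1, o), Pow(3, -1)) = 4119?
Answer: Rational(-15260171, 4) ≈ -3.8150e+6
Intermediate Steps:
o = -12357 (o = Mul(-3, 4119) = -12357)
x = -150 (x = Mul(3, -50) = -150)
L = Rational(15321075, 4) (L = Mul(Rational(-1, 4), Mul(Add(Add(667, Mul(-1, 3476)), 4034), Add(-12357, -150))) = Mul(Rational(-1, 4), Mul(Add(Add(667, -3476), 4034), -12507)) = Mul(Rational(-1, 4), Mul(Add(-2809, 4034), -12507)) = Mul(Rational(-1, 4), Mul(1225, -12507)) = Mul(Rational(-1, 4), -15321075) = Rational(15321075, 4) ≈ 3.8303e+6)
Add(33318, Add(-18092, Mul(-1, L))) = Add(33318, Add(-18092, Mul(-1, Rational(15321075, 4)))) = Add(33318, Add(-18092, Rational(-15321075, 4))) = Add(33318, Rational(-15393443, 4)) = Rational(-15260171, 4)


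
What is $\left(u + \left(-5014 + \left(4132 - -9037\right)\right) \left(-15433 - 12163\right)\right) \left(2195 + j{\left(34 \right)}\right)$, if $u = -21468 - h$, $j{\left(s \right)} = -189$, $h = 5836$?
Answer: $-451495804104$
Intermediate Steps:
$u = -27304$ ($u = -21468 - 5836 = -27304$)
$\left(u + \left(-5014 + \left(4132 - -9037\right)\right) \left(-15433 - 12163\right)\right) \left(2195 + j{\left(34 \right)}\right) = \left(-27304 + \left(-5014 + \left(4132 - -9037\right)\right) \left(-15433 - 12163\right)\right) \left(2195 - 189\right) = \left(-27304 + \left(-5014 + \left(4132 + 9037\right)\right) \left(-27596\right)\right) 2006 = \left(-27304 + \left(-5014 + 13169\right) \left(-27596\right)\right) 2006 = \left(-27304 + 8155 \left(-27596\right)\right) 2006 = \left(-27304 - 225045380\right) 2006 = \left(-225072684\right) 2006 = -451495804104$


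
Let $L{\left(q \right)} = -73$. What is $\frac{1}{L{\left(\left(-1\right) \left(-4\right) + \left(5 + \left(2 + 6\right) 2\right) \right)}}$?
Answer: $- \frac{1}{73} \approx -0.013699$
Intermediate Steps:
$\frac{1}{L{\left(\left(-1\right) \left(-4\right) + \left(5 + \left(2 + 6\right) 2\right) \right)}} = \frac{1}{-73} = - \frac{1}{73}$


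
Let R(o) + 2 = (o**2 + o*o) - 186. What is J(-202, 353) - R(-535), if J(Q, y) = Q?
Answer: -572464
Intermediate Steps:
R(o) = -188 + 2*o**2 (R(o) = -2 + ((o**2 + o*o) - 186) = -2 + ((o**2 + o**2) - 186) = -2 + (2*o**2 - 186) = -2 + (-186 + 2*o**2) = -188 + 2*o**2)
J(-202, 353) - R(-535) = -202 - (-188 + 2*(-535)**2) = -202 - (-188 + 2*286225) = -202 - (-188 + 572450) = -202 - 1*572262 = -202 - 572262 = -572464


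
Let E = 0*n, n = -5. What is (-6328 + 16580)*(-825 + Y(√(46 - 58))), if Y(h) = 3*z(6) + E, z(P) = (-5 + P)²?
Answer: -8427144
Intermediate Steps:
E = 0 (E = 0*(-5) = 0)
Y(h) = 3 (Y(h) = 3*(-5 + 6)² + 0 = 3*1² + 0 = 3*1 + 0 = 3 + 0 = 3)
(-6328 + 16580)*(-825 + Y(√(46 - 58))) = (-6328 + 16580)*(-825 + 3) = 10252*(-822) = -8427144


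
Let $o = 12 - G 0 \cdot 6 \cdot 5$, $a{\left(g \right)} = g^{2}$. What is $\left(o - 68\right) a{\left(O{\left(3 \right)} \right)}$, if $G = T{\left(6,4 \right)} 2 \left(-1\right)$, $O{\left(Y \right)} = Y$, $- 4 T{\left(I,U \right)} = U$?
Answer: $-504$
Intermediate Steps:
$T{\left(I,U \right)} = - \frac{U}{4}$
$G = 2$ ($G = \left(- \frac{1}{4}\right) 4 \cdot 2 \left(-1\right) = \left(-1\right) 2 \left(-1\right) = \left(-2\right) \left(-1\right) = 2$)
$o = 12$ ($o = 12 - 2 \cdot 0 \cdot 6 \cdot 5 = 12 - 0 \cdot 30 = 12 - 0 = 12 + 0 = 12$)
$\left(o - 68\right) a{\left(O{\left(3 \right)} \right)} = \left(12 - 68\right) 3^{2} = \left(-56\right) 9 = -504$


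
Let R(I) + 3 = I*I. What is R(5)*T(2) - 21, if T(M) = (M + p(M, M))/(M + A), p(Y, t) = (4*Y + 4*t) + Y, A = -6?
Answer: -131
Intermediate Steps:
R(I) = -3 + I**2 (R(I) = -3 + I*I = -3 + I**2)
p(Y, t) = 4*t + 5*Y
T(M) = 10*M/(-6 + M) (T(M) = (M + (4*M + 5*M))/(M - 6) = (M + 9*M)/(-6 + M) = (10*M)/(-6 + M) = 10*M/(-6 + M))
R(5)*T(2) - 21 = (-3 + 5**2)*(10*2/(-6 + 2)) - 21 = (-3 + 25)*(10*2/(-4)) - 21 = 22*(10*2*(-1/4)) - 21 = 22*(-5) - 21 = -110 - 21 = -131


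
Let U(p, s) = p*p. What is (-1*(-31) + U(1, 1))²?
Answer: 1024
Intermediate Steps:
U(p, s) = p²
(-1*(-31) + U(1, 1))² = (-1*(-31) + 1²)² = (31 + 1)² = 32² = 1024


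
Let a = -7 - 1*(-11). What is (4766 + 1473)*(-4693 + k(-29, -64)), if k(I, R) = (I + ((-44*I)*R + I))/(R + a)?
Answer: -623457031/30 ≈ -2.0782e+7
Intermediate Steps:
a = 4 (a = -7 + 11 = 4)
k(I, R) = (2*I - 44*I*R)/(4 + R) (k(I, R) = (I + ((-44*I)*R + I))/(R + 4) = (I + (-44*I*R + I))/(4 + R) = (I + (I - 44*I*R))/(4 + R) = (2*I - 44*I*R)/(4 + R))
(4766 + 1473)*(-4693 + k(-29, -64)) = (4766 + 1473)*(-4693 + 2*(-29)*(1 - 22*(-64))/(4 - 64)) = 6239*(-4693 + 2*(-29)*(1 + 1408)/(-60)) = 6239*(-4693 + 2*(-29)*(-1/60)*1409) = 6239*(-4693 + 40861/30) = 6239*(-99929/30) = -623457031/30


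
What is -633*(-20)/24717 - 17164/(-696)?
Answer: 36087829/1433586 ≈ 25.173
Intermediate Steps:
-633*(-20)/24717 - 17164/(-696) = 12660*(1/24717) - 17164*(-1/696) = 4220/8239 + 4291/174 = 36087829/1433586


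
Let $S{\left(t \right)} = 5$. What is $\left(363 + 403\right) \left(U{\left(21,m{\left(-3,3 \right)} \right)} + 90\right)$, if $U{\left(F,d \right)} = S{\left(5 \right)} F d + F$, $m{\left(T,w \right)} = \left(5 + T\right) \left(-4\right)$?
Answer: $-558414$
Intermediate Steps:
$m{\left(T,w \right)} = -20 - 4 T$
$U{\left(F,d \right)} = F + 5 F d$ ($U{\left(F,d \right)} = 5 F d + F = F + 5 F d$)
$\left(363 + 403\right) \left(U{\left(21,m{\left(-3,3 \right)} \right)} + 90\right) = \left(363 + 403\right) \left(21 \left(1 + 5 \left(-20 - -12\right)\right) + 90\right) = 766 \left(21 \left(1 + 5 \left(-20 + 12\right)\right) + 90\right) = 766 \left(21 \left(1 + 5 \left(-8\right)\right) + 90\right) = 766 \left(21 \left(1 - 40\right) + 90\right) = 766 \left(21 \left(-39\right) + 90\right) = 766 \left(-819 + 90\right) = 766 \left(-729\right) = -558414$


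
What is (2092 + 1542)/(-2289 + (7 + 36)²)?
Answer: -1817/220 ≈ -8.2591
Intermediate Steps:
(2092 + 1542)/(-2289 + (7 + 36)²) = 3634/(-2289 + 43²) = 3634/(-2289 + 1849) = 3634/(-440) = 3634*(-1/440) = -1817/220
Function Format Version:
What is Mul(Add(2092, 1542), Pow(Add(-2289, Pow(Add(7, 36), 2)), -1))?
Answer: Rational(-1817, 220) ≈ -8.2591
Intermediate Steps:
Mul(Add(2092, 1542), Pow(Add(-2289, Pow(Add(7, 36), 2)), -1)) = Mul(3634, Pow(Add(-2289, Pow(43, 2)), -1)) = Mul(3634, Pow(Add(-2289, 1849), -1)) = Mul(3634, Pow(-440, -1)) = Mul(3634, Rational(-1, 440)) = Rational(-1817, 220)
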